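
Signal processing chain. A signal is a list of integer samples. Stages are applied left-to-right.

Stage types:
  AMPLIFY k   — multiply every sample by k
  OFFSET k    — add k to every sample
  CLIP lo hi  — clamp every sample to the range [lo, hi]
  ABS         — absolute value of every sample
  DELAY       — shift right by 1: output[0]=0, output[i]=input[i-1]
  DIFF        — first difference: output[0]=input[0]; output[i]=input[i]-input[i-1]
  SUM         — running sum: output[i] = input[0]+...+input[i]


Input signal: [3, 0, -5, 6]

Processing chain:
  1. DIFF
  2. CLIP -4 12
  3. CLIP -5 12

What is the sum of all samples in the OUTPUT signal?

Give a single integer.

Answer: 7

Derivation:
Input: [3, 0, -5, 6]
Stage 1 (DIFF): s[0]=3, 0-3=-3, -5-0=-5, 6--5=11 -> [3, -3, -5, 11]
Stage 2 (CLIP -4 12): clip(3,-4,12)=3, clip(-3,-4,12)=-3, clip(-5,-4,12)=-4, clip(11,-4,12)=11 -> [3, -3, -4, 11]
Stage 3 (CLIP -5 12): clip(3,-5,12)=3, clip(-3,-5,12)=-3, clip(-4,-5,12)=-4, clip(11,-5,12)=11 -> [3, -3, -4, 11]
Output sum: 7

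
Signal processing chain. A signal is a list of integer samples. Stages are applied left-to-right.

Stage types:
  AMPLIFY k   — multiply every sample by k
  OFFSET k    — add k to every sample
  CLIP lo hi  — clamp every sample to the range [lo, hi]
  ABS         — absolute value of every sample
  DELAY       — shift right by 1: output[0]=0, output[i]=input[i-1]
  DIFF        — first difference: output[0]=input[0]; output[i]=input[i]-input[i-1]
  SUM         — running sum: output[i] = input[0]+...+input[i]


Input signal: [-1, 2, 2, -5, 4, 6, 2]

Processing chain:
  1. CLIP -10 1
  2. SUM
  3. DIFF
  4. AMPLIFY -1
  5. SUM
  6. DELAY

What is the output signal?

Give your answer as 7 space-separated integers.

Input: [-1, 2, 2, -5, 4, 6, 2]
Stage 1 (CLIP -10 1): clip(-1,-10,1)=-1, clip(2,-10,1)=1, clip(2,-10,1)=1, clip(-5,-10,1)=-5, clip(4,-10,1)=1, clip(6,-10,1)=1, clip(2,-10,1)=1 -> [-1, 1, 1, -5, 1, 1, 1]
Stage 2 (SUM): sum[0..0]=-1, sum[0..1]=0, sum[0..2]=1, sum[0..3]=-4, sum[0..4]=-3, sum[0..5]=-2, sum[0..6]=-1 -> [-1, 0, 1, -4, -3, -2, -1]
Stage 3 (DIFF): s[0]=-1, 0--1=1, 1-0=1, -4-1=-5, -3--4=1, -2--3=1, -1--2=1 -> [-1, 1, 1, -5, 1, 1, 1]
Stage 4 (AMPLIFY -1): -1*-1=1, 1*-1=-1, 1*-1=-1, -5*-1=5, 1*-1=-1, 1*-1=-1, 1*-1=-1 -> [1, -1, -1, 5, -1, -1, -1]
Stage 5 (SUM): sum[0..0]=1, sum[0..1]=0, sum[0..2]=-1, sum[0..3]=4, sum[0..4]=3, sum[0..5]=2, sum[0..6]=1 -> [1, 0, -1, 4, 3, 2, 1]
Stage 6 (DELAY): [0, 1, 0, -1, 4, 3, 2] = [0, 1, 0, -1, 4, 3, 2] -> [0, 1, 0, -1, 4, 3, 2]

Answer: 0 1 0 -1 4 3 2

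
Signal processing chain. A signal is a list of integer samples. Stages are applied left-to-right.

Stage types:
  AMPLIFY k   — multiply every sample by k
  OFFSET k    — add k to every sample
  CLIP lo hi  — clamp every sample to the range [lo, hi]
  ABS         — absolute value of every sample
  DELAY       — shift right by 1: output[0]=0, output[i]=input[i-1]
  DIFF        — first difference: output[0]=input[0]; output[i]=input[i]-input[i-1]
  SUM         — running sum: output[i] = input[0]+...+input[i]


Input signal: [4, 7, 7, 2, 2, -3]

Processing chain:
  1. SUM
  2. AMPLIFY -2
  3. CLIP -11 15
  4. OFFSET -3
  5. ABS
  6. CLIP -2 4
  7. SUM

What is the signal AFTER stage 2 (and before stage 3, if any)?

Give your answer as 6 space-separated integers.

Answer: -8 -22 -36 -40 -44 -38

Derivation:
Input: [4, 7, 7, 2, 2, -3]
Stage 1 (SUM): sum[0..0]=4, sum[0..1]=11, sum[0..2]=18, sum[0..3]=20, sum[0..4]=22, sum[0..5]=19 -> [4, 11, 18, 20, 22, 19]
Stage 2 (AMPLIFY -2): 4*-2=-8, 11*-2=-22, 18*-2=-36, 20*-2=-40, 22*-2=-44, 19*-2=-38 -> [-8, -22, -36, -40, -44, -38]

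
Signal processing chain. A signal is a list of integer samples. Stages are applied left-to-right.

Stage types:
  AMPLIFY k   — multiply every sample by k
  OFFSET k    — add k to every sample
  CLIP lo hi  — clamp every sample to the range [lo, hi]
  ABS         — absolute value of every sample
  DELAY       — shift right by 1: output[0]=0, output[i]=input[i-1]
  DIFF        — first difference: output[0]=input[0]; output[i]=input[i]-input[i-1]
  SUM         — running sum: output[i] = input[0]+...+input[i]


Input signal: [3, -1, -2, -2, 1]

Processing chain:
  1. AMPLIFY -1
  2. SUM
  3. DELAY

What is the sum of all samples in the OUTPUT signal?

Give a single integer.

Input: [3, -1, -2, -2, 1]
Stage 1 (AMPLIFY -1): 3*-1=-3, -1*-1=1, -2*-1=2, -2*-1=2, 1*-1=-1 -> [-3, 1, 2, 2, -1]
Stage 2 (SUM): sum[0..0]=-3, sum[0..1]=-2, sum[0..2]=0, sum[0..3]=2, sum[0..4]=1 -> [-3, -2, 0, 2, 1]
Stage 3 (DELAY): [0, -3, -2, 0, 2] = [0, -3, -2, 0, 2] -> [0, -3, -2, 0, 2]
Output sum: -3

Answer: -3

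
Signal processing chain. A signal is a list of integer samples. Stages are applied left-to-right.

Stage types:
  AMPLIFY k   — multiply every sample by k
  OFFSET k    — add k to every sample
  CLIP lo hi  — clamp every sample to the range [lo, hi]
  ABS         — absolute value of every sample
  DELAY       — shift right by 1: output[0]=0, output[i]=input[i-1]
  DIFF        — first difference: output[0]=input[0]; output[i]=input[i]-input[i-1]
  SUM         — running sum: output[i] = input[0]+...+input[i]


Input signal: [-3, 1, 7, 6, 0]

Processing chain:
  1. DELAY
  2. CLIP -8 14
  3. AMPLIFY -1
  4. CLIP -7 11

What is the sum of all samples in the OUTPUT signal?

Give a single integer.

Answer: -11

Derivation:
Input: [-3, 1, 7, 6, 0]
Stage 1 (DELAY): [0, -3, 1, 7, 6] = [0, -3, 1, 7, 6] -> [0, -3, 1, 7, 6]
Stage 2 (CLIP -8 14): clip(0,-8,14)=0, clip(-3,-8,14)=-3, clip(1,-8,14)=1, clip(7,-8,14)=7, clip(6,-8,14)=6 -> [0, -3, 1, 7, 6]
Stage 3 (AMPLIFY -1): 0*-1=0, -3*-1=3, 1*-1=-1, 7*-1=-7, 6*-1=-6 -> [0, 3, -1, -7, -6]
Stage 4 (CLIP -7 11): clip(0,-7,11)=0, clip(3,-7,11)=3, clip(-1,-7,11)=-1, clip(-7,-7,11)=-7, clip(-6,-7,11)=-6 -> [0, 3, -1, -7, -6]
Output sum: -11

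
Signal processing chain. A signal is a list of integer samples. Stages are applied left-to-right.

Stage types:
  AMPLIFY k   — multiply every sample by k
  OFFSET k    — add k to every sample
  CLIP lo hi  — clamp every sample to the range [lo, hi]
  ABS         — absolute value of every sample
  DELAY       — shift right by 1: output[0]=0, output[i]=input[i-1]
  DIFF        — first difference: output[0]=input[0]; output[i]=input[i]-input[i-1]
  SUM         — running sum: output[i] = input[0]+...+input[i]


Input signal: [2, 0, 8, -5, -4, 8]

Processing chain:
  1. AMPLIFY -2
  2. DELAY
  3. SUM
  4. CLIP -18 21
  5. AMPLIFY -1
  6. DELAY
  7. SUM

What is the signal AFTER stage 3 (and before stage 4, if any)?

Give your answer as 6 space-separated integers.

Input: [2, 0, 8, -5, -4, 8]
Stage 1 (AMPLIFY -2): 2*-2=-4, 0*-2=0, 8*-2=-16, -5*-2=10, -4*-2=8, 8*-2=-16 -> [-4, 0, -16, 10, 8, -16]
Stage 2 (DELAY): [0, -4, 0, -16, 10, 8] = [0, -4, 0, -16, 10, 8] -> [0, -4, 0, -16, 10, 8]
Stage 3 (SUM): sum[0..0]=0, sum[0..1]=-4, sum[0..2]=-4, sum[0..3]=-20, sum[0..4]=-10, sum[0..5]=-2 -> [0, -4, -4, -20, -10, -2]

Answer: 0 -4 -4 -20 -10 -2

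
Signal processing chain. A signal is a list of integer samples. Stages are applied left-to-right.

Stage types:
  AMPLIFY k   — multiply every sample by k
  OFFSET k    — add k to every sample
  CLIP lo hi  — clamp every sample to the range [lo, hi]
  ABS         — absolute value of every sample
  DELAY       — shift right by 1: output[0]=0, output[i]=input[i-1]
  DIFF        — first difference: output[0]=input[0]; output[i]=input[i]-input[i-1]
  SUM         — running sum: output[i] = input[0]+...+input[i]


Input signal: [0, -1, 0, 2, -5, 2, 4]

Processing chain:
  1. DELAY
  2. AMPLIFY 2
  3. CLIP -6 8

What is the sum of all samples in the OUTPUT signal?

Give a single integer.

Input: [0, -1, 0, 2, -5, 2, 4]
Stage 1 (DELAY): [0, 0, -1, 0, 2, -5, 2] = [0, 0, -1, 0, 2, -5, 2] -> [0, 0, -1, 0, 2, -5, 2]
Stage 2 (AMPLIFY 2): 0*2=0, 0*2=0, -1*2=-2, 0*2=0, 2*2=4, -5*2=-10, 2*2=4 -> [0, 0, -2, 0, 4, -10, 4]
Stage 3 (CLIP -6 8): clip(0,-6,8)=0, clip(0,-6,8)=0, clip(-2,-6,8)=-2, clip(0,-6,8)=0, clip(4,-6,8)=4, clip(-10,-6,8)=-6, clip(4,-6,8)=4 -> [0, 0, -2, 0, 4, -6, 4]
Output sum: 0

Answer: 0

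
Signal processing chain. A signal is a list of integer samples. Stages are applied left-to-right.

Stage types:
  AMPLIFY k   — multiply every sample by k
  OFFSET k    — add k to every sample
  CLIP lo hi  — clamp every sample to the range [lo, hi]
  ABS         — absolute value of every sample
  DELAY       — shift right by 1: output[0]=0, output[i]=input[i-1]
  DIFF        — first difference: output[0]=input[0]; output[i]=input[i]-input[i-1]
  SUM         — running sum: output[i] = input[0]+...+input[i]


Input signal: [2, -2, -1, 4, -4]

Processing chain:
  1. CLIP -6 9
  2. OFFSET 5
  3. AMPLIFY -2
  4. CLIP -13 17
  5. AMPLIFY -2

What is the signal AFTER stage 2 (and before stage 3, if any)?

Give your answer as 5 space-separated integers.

Answer: 7 3 4 9 1

Derivation:
Input: [2, -2, -1, 4, -4]
Stage 1 (CLIP -6 9): clip(2,-6,9)=2, clip(-2,-6,9)=-2, clip(-1,-6,9)=-1, clip(4,-6,9)=4, clip(-4,-6,9)=-4 -> [2, -2, -1, 4, -4]
Stage 2 (OFFSET 5): 2+5=7, -2+5=3, -1+5=4, 4+5=9, -4+5=1 -> [7, 3, 4, 9, 1]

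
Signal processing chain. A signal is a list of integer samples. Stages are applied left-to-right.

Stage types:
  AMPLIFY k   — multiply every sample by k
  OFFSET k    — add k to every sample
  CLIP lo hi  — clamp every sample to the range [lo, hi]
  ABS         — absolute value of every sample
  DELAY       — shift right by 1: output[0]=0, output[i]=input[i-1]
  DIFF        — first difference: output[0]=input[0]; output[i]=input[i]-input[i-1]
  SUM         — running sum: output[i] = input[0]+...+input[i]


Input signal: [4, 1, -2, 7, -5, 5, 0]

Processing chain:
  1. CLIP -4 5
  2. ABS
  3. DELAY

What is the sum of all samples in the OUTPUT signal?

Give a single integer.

Answer: 21

Derivation:
Input: [4, 1, -2, 7, -5, 5, 0]
Stage 1 (CLIP -4 5): clip(4,-4,5)=4, clip(1,-4,5)=1, clip(-2,-4,5)=-2, clip(7,-4,5)=5, clip(-5,-4,5)=-4, clip(5,-4,5)=5, clip(0,-4,5)=0 -> [4, 1, -2, 5, -4, 5, 0]
Stage 2 (ABS): |4|=4, |1|=1, |-2|=2, |5|=5, |-4|=4, |5|=5, |0|=0 -> [4, 1, 2, 5, 4, 5, 0]
Stage 3 (DELAY): [0, 4, 1, 2, 5, 4, 5] = [0, 4, 1, 2, 5, 4, 5] -> [0, 4, 1, 2, 5, 4, 5]
Output sum: 21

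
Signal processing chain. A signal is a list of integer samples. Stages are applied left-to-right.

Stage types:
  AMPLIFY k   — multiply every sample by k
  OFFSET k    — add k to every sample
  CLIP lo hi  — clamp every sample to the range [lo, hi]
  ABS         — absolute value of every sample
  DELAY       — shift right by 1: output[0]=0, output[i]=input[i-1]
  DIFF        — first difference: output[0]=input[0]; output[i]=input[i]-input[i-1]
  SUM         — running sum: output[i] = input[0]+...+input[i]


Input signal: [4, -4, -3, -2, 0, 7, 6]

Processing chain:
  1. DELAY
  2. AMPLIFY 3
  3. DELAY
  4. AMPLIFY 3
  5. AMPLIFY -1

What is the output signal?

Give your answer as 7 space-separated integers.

Answer: 0 0 -36 36 27 18 0

Derivation:
Input: [4, -4, -3, -2, 0, 7, 6]
Stage 1 (DELAY): [0, 4, -4, -3, -2, 0, 7] = [0, 4, -4, -3, -2, 0, 7] -> [0, 4, -4, -3, -2, 0, 7]
Stage 2 (AMPLIFY 3): 0*3=0, 4*3=12, -4*3=-12, -3*3=-9, -2*3=-6, 0*3=0, 7*3=21 -> [0, 12, -12, -9, -6, 0, 21]
Stage 3 (DELAY): [0, 0, 12, -12, -9, -6, 0] = [0, 0, 12, -12, -9, -6, 0] -> [0, 0, 12, -12, -9, -6, 0]
Stage 4 (AMPLIFY 3): 0*3=0, 0*3=0, 12*3=36, -12*3=-36, -9*3=-27, -6*3=-18, 0*3=0 -> [0, 0, 36, -36, -27, -18, 0]
Stage 5 (AMPLIFY -1): 0*-1=0, 0*-1=0, 36*-1=-36, -36*-1=36, -27*-1=27, -18*-1=18, 0*-1=0 -> [0, 0, -36, 36, 27, 18, 0]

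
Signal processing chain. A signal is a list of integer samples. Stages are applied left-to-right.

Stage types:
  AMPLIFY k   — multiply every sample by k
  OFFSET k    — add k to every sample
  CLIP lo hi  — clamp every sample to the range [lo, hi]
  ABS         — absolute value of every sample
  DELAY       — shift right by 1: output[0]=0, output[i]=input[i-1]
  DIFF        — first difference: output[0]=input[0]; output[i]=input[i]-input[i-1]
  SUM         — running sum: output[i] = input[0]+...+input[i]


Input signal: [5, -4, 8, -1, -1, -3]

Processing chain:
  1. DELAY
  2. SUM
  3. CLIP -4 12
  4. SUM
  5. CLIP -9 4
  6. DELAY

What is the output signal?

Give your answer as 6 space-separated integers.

Answer: 0 0 4 4 4 4

Derivation:
Input: [5, -4, 8, -1, -1, -3]
Stage 1 (DELAY): [0, 5, -4, 8, -1, -1] = [0, 5, -4, 8, -1, -1] -> [0, 5, -4, 8, -1, -1]
Stage 2 (SUM): sum[0..0]=0, sum[0..1]=5, sum[0..2]=1, sum[0..3]=9, sum[0..4]=8, sum[0..5]=7 -> [0, 5, 1, 9, 8, 7]
Stage 3 (CLIP -4 12): clip(0,-4,12)=0, clip(5,-4,12)=5, clip(1,-4,12)=1, clip(9,-4,12)=9, clip(8,-4,12)=8, clip(7,-4,12)=7 -> [0, 5, 1, 9, 8, 7]
Stage 4 (SUM): sum[0..0]=0, sum[0..1]=5, sum[0..2]=6, sum[0..3]=15, sum[0..4]=23, sum[0..5]=30 -> [0, 5, 6, 15, 23, 30]
Stage 5 (CLIP -9 4): clip(0,-9,4)=0, clip(5,-9,4)=4, clip(6,-9,4)=4, clip(15,-9,4)=4, clip(23,-9,4)=4, clip(30,-9,4)=4 -> [0, 4, 4, 4, 4, 4]
Stage 6 (DELAY): [0, 0, 4, 4, 4, 4] = [0, 0, 4, 4, 4, 4] -> [0, 0, 4, 4, 4, 4]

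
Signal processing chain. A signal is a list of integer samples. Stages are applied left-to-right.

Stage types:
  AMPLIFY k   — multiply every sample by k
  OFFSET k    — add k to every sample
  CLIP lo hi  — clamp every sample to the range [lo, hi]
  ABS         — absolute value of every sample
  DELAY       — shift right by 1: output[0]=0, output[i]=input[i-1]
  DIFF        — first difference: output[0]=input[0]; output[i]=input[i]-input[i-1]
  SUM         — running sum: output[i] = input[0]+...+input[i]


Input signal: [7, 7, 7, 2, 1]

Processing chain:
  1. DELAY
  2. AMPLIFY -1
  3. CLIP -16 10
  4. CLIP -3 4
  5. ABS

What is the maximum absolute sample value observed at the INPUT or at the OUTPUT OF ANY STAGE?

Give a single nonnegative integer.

Input: [7, 7, 7, 2, 1] (max |s|=7)
Stage 1 (DELAY): [0, 7, 7, 7, 2] = [0, 7, 7, 7, 2] -> [0, 7, 7, 7, 2] (max |s|=7)
Stage 2 (AMPLIFY -1): 0*-1=0, 7*-1=-7, 7*-1=-7, 7*-1=-7, 2*-1=-2 -> [0, -7, -7, -7, -2] (max |s|=7)
Stage 3 (CLIP -16 10): clip(0,-16,10)=0, clip(-7,-16,10)=-7, clip(-7,-16,10)=-7, clip(-7,-16,10)=-7, clip(-2,-16,10)=-2 -> [0, -7, -7, -7, -2] (max |s|=7)
Stage 4 (CLIP -3 4): clip(0,-3,4)=0, clip(-7,-3,4)=-3, clip(-7,-3,4)=-3, clip(-7,-3,4)=-3, clip(-2,-3,4)=-2 -> [0, -3, -3, -3, -2] (max |s|=3)
Stage 5 (ABS): |0|=0, |-3|=3, |-3|=3, |-3|=3, |-2|=2 -> [0, 3, 3, 3, 2] (max |s|=3)
Overall max amplitude: 7

Answer: 7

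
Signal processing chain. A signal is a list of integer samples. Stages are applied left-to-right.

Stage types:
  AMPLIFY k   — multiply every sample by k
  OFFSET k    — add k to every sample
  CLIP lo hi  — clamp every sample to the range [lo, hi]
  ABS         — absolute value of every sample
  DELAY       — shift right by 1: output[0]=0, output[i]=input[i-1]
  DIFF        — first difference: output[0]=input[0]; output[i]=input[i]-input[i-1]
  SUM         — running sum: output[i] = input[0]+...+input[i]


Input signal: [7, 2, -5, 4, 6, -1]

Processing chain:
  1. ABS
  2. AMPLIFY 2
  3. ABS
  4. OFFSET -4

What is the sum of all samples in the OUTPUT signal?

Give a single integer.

Input: [7, 2, -5, 4, 6, -1]
Stage 1 (ABS): |7|=7, |2|=2, |-5|=5, |4|=4, |6|=6, |-1|=1 -> [7, 2, 5, 4, 6, 1]
Stage 2 (AMPLIFY 2): 7*2=14, 2*2=4, 5*2=10, 4*2=8, 6*2=12, 1*2=2 -> [14, 4, 10, 8, 12, 2]
Stage 3 (ABS): |14|=14, |4|=4, |10|=10, |8|=8, |12|=12, |2|=2 -> [14, 4, 10, 8, 12, 2]
Stage 4 (OFFSET -4): 14+-4=10, 4+-4=0, 10+-4=6, 8+-4=4, 12+-4=8, 2+-4=-2 -> [10, 0, 6, 4, 8, -2]
Output sum: 26

Answer: 26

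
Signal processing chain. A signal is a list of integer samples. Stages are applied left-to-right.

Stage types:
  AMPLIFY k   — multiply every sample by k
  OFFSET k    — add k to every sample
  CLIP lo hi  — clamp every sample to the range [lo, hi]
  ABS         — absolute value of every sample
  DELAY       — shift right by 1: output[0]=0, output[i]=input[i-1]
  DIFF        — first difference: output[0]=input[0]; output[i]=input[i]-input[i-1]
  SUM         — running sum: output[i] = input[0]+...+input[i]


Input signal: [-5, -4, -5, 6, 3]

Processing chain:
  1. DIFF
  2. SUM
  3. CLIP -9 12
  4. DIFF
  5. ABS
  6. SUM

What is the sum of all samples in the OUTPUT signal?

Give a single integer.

Answer: 57

Derivation:
Input: [-5, -4, -5, 6, 3]
Stage 1 (DIFF): s[0]=-5, -4--5=1, -5--4=-1, 6--5=11, 3-6=-3 -> [-5, 1, -1, 11, -3]
Stage 2 (SUM): sum[0..0]=-5, sum[0..1]=-4, sum[0..2]=-5, sum[0..3]=6, sum[0..4]=3 -> [-5, -4, -5, 6, 3]
Stage 3 (CLIP -9 12): clip(-5,-9,12)=-5, clip(-4,-9,12)=-4, clip(-5,-9,12)=-5, clip(6,-9,12)=6, clip(3,-9,12)=3 -> [-5, -4, -5, 6, 3]
Stage 4 (DIFF): s[0]=-5, -4--5=1, -5--4=-1, 6--5=11, 3-6=-3 -> [-5, 1, -1, 11, -3]
Stage 5 (ABS): |-5|=5, |1|=1, |-1|=1, |11|=11, |-3|=3 -> [5, 1, 1, 11, 3]
Stage 6 (SUM): sum[0..0]=5, sum[0..1]=6, sum[0..2]=7, sum[0..3]=18, sum[0..4]=21 -> [5, 6, 7, 18, 21]
Output sum: 57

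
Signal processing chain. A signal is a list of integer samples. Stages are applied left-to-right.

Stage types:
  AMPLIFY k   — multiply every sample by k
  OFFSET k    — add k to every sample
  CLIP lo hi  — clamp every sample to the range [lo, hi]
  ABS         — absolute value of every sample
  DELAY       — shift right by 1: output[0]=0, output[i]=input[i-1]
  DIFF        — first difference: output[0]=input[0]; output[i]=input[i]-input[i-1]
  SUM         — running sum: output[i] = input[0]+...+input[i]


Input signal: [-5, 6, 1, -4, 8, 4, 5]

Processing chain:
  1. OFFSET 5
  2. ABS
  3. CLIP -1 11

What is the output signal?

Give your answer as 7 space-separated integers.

Input: [-5, 6, 1, -4, 8, 4, 5]
Stage 1 (OFFSET 5): -5+5=0, 6+5=11, 1+5=6, -4+5=1, 8+5=13, 4+5=9, 5+5=10 -> [0, 11, 6, 1, 13, 9, 10]
Stage 2 (ABS): |0|=0, |11|=11, |6|=6, |1|=1, |13|=13, |9|=9, |10|=10 -> [0, 11, 6, 1, 13, 9, 10]
Stage 3 (CLIP -1 11): clip(0,-1,11)=0, clip(11,-1,11)=11, clip(6,-1,11)=6, clip(1,-1,11)=1, clip(13,-1,11)=11, clip(9,-1,11)=9, clip(10,-1,11)=10 -> [0, 11, 6, 1, 11, 9, 10]

Answer: 0 11 6 1 11 9 10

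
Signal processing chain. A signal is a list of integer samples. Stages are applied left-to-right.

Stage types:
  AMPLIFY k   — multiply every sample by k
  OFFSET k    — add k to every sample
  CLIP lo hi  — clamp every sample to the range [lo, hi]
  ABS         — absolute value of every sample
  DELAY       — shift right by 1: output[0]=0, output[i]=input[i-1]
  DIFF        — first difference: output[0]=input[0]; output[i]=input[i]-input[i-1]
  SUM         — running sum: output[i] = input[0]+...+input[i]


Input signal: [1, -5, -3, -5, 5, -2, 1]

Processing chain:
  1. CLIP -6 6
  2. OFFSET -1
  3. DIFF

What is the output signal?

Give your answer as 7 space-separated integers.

Input: [1, -5, -3, -5, 5, -2, 1]
Stage 1 (CLIP -6 6): clip(1,-6,6)=1, clip(-5,-6,6)=-5, clip(-3,-6,6)=-3, clip(-5,-6,6)=-5, clip(5,-6,6)=5, clip(-2,-6,6)=-2, clip(1,-6,6)=1 -> [1, -5, -3, -5, 5, -2, 1]
Stage 2 (OFFSET -1): 1+-1=0, -5+-1=-6, -3+-1=-4, -5+-1=-6, 5+-1=4, -2+-1=-3, 1+-1=0 -> [0, -6, -4, -6, 4, -3, 0]
Stage 3 (DIFF): s[0]=0, -6-0=-6, -4--6=2, -6--4=-2, 4--6=10, -3-4=-7, 0--3=3 -> [0, -6, 2, -2, 10, -7, 3]

Answer: 0 -6 2 -2 10 -7 3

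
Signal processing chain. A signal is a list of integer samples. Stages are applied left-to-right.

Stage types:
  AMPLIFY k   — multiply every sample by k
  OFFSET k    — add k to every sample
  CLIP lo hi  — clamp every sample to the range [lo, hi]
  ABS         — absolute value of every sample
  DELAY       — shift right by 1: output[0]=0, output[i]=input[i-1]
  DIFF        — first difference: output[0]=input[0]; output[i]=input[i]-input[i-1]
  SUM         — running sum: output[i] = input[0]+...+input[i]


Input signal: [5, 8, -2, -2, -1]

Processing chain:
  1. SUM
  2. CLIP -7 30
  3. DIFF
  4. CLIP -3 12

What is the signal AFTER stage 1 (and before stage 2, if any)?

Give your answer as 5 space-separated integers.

Input: [5, 8, -2, -2, -1]
Stage 1 (SUM): sum[0..0]=5, sum[0..1]=13, sum[0..2]=11, sum[0..3]=9, sum[0..4]=8 -> [5, 13, 11, 9, 8]

Answer: 5 13 11 9 8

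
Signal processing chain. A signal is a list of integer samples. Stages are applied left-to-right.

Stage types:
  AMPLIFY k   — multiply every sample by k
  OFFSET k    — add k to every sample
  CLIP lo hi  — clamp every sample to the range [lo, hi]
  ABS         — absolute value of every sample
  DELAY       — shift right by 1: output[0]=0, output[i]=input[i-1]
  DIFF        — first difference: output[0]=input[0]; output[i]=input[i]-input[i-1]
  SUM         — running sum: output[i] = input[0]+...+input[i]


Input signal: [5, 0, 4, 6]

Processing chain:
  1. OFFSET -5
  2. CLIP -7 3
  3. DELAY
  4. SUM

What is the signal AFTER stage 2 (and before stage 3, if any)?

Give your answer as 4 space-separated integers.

Input: [5, 0, 4, 6]
Stage 1 (OFFSET -5): 5+-5=0, 0+-5=-5, 4+-5=-1, 6+-5=1 -> [0, -5, -1, 1]
Stage 2 (CLIP -7 3): clip(0,-7,3)=0, clip(-5,-7,3)=-5, clip(-1,-7,3)=-1, clip(1,-7,3)=1 -> [0, -5, -1, 1]

Answer: 0 -5 -1 1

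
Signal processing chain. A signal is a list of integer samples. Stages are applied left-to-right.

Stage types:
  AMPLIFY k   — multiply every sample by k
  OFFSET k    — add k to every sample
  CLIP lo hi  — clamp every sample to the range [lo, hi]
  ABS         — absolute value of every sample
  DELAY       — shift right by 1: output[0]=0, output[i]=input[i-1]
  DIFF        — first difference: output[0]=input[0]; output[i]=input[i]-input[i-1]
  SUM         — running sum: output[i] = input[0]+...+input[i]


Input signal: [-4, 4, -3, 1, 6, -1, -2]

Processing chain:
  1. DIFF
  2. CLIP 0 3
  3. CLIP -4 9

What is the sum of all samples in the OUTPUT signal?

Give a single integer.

Answer: 9

Derivation:
Input: [-4, 4, -3, 1, 6, -1, -2]
Stage 1 (DIFF): s[0]=-4, 4--4=8, -3-4=-7, 1--3=4, 6-1=5, -1-6=-7, -2--1=-1 -> [-4, 8, -7, 4, 5, -7, -1]
Stage 2 (CLIP 0 3): clip(-4,0,3)=0, clip(8,0,3)=3, clip(-7,0,3)=0, clip(4,0,3)=3, clip(5,0,3)=3, clip(-7,0,3)=0, clip(-1,0,3)=0 -> [0, 3, 0, 3, 3, 0, 0]
Stage 3 (CLIP -4 9): clip(0,-4,9)=0, clip(3,-4,9)=3, clip(0,-4,9)=0, clip(3,-4,9)=3, clip(3,-4,9)=3, clip(0,-4,9)=0, clip(0,-4,9)=0 -> [0, 3, 0, 3, 3, 0, 0]
Output sum: 9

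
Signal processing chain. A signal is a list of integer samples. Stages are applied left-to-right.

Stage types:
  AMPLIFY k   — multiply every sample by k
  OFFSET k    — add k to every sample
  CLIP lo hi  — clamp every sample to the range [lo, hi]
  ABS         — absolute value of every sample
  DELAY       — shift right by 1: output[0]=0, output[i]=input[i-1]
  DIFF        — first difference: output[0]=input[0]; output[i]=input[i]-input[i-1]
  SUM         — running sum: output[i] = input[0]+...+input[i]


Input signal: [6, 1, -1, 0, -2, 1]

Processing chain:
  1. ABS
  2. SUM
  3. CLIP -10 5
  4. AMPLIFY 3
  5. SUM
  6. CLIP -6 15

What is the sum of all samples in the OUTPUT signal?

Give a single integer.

Answer: 90

Derivation:
Input: [6, 1, -1, 0, -2, 1]
Stage 1 (ABS): |6|=6, |1|=1, |-1|=1, |0|=0, |-2|=2, |1|=1 -> [6, 1, 1, 0, 2, 1]
Stage 2 (SUM): sum[0..0]=6, sum[0..1]=7, sum[0..2]=8, sum[0..3]=8, sum[0..4]=10, sum[0..5]=11 -> [6, 7, 8, 8, 10, 11]
Stage 3 (CLIP -10 5): clip(6,-10,5)=5, clip(7,-10,5)=5, clip(8,-10,5)=5, clip(8,-10,5)=5, clip(10,-10,5)=5, clip(11,-10,5)=5 -> [5, 5, 5, 5, 5, 5]
Stage 4 (AMPLIFY 3): 5*3=15, 5*3=15, 5*3=15, 5*3=15, 5*3=15, 5*3=15 -> [15, 15, 15, 15, 15, 15]
Stage 5 (SUM): sum[0..0]=15, sum[0..1]=30, sum[0..2]=45, sum[0..3]=60, sum[0..4]=75, sum[0..5]=90 -> [15, 30, 45, 60, 75, 90]
Stage 6 (CLIP -6 15): clip(15,-6,15)=15, clip(30,-6,15)=15, clip(45,-6,15)=15, clip(60,-6,15)=15, clip(75,-6,15)=15, clip(90,-6,15)=15 -> [15, 15, 15, 15, 15, 15]
Output sum: 90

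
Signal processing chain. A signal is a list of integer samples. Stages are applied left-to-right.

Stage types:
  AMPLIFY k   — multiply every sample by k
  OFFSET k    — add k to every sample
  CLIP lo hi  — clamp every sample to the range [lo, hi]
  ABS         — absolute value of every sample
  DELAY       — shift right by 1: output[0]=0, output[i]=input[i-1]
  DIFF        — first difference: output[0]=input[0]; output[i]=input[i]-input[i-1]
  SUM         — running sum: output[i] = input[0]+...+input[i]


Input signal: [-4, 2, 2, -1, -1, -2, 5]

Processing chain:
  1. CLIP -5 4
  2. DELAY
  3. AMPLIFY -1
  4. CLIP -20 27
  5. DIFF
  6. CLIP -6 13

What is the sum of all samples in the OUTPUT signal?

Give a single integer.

Input: [-4, 2, 2, -1, -1, -2, 5]
Stage 1 (CLIP -5 4): clip(-4,-5,4)=-4, clip(2,-5,4)=2, clip(2,-5,4)=2, clip(-1,-5,4)=-1, clip(-1,-5,4)=-1, clip(-2,-5,4)=-2, clip(5,-5,4)=4 -> [-4, 2, 2, -1, -1, -2, 4]
Stage 2 (DELAY): [0, -4, 2, 2, -1, -1, -2] = [0, -4, 2, 2, -1, -1, -2] -> [0, -4, 2, 2, -1, -1, -2]
Stage 3 (AMPLIFY -1): 0*-1=0, -4*-1=4, 2*-1=-2, 2*-1=-2, -1*-1=1, -1*-1=1, -2*-1=2 -> [0, 4, -2, -2, 1, 1, 2]
Stage 4 (CLIP -20 27): clip(0,-20,27)=0, clip(4,-20,27)=4, clip(-2,-20,27)=-2, clip(-2,-20,27)=-2, clip(1,-20,27)=1, clip(1,-20,27)=1, clip(2,-20,27)=2 -> [0, 4, -2, -2, 1, 1, 2]
Stage 5 (DIFF): s[0]=0, 4-0=4, -2-4=-6, -2--2=0, 1--2=3, 1-1=0, 2-1=1 -> [0, 4, -6, 0, 3, 0, 1]
Stage 6 (CLIP -6 13): clip(0,-6,13)=0, clip(4,-6,13)=4, clip(-6,-6,13)=-6, clip(0,-6,13)=0, clip(3,-6,13)=3, clip(0,-6,13)=0, clip(1,-6,13)=1 -> [0, 4, -6, 0, 3, 0, 1]
Output sum: 2

Answer: 2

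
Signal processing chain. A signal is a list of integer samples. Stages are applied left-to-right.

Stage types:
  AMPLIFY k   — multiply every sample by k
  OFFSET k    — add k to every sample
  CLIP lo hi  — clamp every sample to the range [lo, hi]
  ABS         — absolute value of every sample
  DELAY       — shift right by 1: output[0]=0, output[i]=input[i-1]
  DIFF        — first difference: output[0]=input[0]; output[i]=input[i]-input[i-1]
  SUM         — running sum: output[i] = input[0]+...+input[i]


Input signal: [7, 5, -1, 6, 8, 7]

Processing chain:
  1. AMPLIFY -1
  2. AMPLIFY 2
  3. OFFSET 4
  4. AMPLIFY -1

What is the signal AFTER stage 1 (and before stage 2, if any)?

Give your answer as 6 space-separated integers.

Answer: -7 -5 1 -6 -8 -7

Derivation:
Input: [7, 5, -1, 6, 8, 7]
Stage 1 (AMPLIFY -1): 7*-1=-7, 5*-1=-5, -1*-1=1, 6*-1=-6, 8*-1=-8, 7*-1=-7 -> [-7, -5, 1, -6, -8, -7]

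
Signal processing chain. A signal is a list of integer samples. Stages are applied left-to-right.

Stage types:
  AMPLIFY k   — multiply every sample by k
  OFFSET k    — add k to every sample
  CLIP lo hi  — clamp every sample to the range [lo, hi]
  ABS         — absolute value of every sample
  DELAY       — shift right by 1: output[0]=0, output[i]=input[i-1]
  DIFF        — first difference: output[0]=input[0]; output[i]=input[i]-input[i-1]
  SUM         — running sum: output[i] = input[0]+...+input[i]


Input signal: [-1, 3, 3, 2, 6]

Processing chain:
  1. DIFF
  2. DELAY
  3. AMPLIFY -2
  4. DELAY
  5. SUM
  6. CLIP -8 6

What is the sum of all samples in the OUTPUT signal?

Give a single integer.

Answer: -10

Derivation:
Input: [-1, 3, 3, 2, 6]
Stage 1 (DIFF): s[0]=-1, 3--1=4, 3-3=0, 2-3=-1, 6-2=4 -> [-1, 4, 0, -1, 4]
Stage 2 (DELAY): [0, -1, 4, 0, -1] = [0, -1, 4, 0, -1] -> [0, -1, 4, 0, -1]
Stage 3 (AMPLIFY -2): 0*-2=0, -1*-2=2, 4*-2=-8, 0*-2=0, -1*-2=2 -> [0, 2, -8, 0, 2]
Stage 4 (DELAY): [0, 0, 2, -8, 0] = [0, 0, 2, -8, 0] -> [0, 0, 2, -8, 0]
Stage 5 (SUM): sum[0..0]=0, sum[0..1]=0, sum[0..2]=2, sum[0..3]=-6, sum[0..4]=-6 -> [0, 0, 2, -6, -6]
Stage 6 (CLIP -8 6): clip(0,-8,6)=0, clip(0,-8,6)=0, clip(2,-8,6)=2, clip(-6,-8,6)=-6, clip(-6,-8,6)=-6 -> [0, 0, 2, -6, -6]
Output sum: -10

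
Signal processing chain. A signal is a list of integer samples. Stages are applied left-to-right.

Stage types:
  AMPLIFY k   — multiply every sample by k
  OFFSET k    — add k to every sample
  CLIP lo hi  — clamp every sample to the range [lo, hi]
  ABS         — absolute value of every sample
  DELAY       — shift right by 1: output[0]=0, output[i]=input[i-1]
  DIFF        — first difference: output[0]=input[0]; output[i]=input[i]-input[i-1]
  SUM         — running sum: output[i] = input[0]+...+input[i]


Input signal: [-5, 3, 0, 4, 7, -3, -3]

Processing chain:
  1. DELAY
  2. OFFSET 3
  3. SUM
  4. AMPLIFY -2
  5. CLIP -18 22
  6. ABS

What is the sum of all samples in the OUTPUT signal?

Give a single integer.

Answer: 94

Derivation:
Input: [-5, 3, 0, 4, 7, -3, -3]
Stage 1 (DELAY): [0, -5, 3, 0, 4, 7, -3] = [0, -5, 3, 0, 4, 7, -3] -> [0, -5, 3, 0, 4, 7, -3]
Stage 2 (OFFSET 3): 0+3=3, -5+3=-2, 3+3=6, 0+3=3, 4+3=7, 7+3=10, -3+3=0 -> [3, -2, 6, 3, 7, 10, 0]
Stage 3 (SUM): sum[0..0]=3, sum[0..1]=1, sum[0..2]=7, sum[0..3]=10, sum[0..4]=17, sum[0..5]=27, sum[0..6]=27 -> [3, 1, 7, 10, 17, 27, 27]
Stage 4 (AMPLIFY -2): 3*-2=-6, 1*-2=-2, 7*-2=-14, 10*-2=-20, 17*-2=-34, 27*-2=-54, 27*-2=-54 -> [-6, -2, -14, -20, -34, -54, -54]
Stage 5 (CLIP -18 22): clip(-6,-18,22)=-6, clip(-2,-18,22)=-2, clip(-14,-18,22)=-14, clip(-20,-18,22)=-18, clip(-34,-18,22)=-18, clip(-54,-18,22)=-18, clip(-54,-18,22)=-18 -> [-6, -2, -14, -18, -18, -18, -18]
Stage 6 (ABS): |-6|=6, |-2|=2, |-14|=14, |-18|=18, |-18|=18, |-18|=18, |-18|=18 -> [6, 2, 14, 18, 18, 18, 18]
Output sum: 94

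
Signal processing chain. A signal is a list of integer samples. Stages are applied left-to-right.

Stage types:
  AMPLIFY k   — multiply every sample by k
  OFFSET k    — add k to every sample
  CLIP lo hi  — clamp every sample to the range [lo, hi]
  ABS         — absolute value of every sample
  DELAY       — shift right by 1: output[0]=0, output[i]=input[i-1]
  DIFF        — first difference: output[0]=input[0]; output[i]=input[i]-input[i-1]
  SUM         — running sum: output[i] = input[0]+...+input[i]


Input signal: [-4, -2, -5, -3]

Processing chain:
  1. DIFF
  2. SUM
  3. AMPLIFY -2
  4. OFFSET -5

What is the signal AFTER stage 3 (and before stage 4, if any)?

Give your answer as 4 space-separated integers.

Input: [-4, -2, -5, -3]
Stage 1 (DIFF): s[0]=-4, -2--4=2, -5--2=-3, -3--5=2 -> [-4, 2, -3, 2]
Stage 2 (SUM): sum[0..0]=-4, sum[0..1]=-2, sum[0..2]=-5, sum[0..3]=-3 -> [-4, -2, -5, -3]
Stage 3 (AMPLIFY -2): -4*-2=8, -2*-2=4, -5*-2=10, -3*-2=6 -> [8, 4, 10, 6]

Answer: 8 4 10 6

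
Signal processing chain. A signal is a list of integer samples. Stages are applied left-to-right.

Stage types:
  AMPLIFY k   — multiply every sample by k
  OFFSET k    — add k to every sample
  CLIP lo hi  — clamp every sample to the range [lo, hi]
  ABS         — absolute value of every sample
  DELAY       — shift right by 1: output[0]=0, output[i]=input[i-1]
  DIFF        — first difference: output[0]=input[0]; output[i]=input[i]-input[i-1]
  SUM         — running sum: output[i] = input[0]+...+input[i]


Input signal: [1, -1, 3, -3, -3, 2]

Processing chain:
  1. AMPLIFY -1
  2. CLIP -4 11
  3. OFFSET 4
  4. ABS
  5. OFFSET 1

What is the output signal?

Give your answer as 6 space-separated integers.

Input: [1, -1, 3, -3, -3, 2]
Stage 1 (AMPLIFY -1): 1*-1=-1, -1*-1=1, 3*-1=-3, -3*-1=3, -3*-1=3, 2*-1=-2 -> [-1, 1, -3, 3, 3, -2]
Stage 2 (CLIP -4 11): clip(-1,-4,11)=-1, clip(1,-4,11)=1, clip(-3,-4,11)=-3, clip(3,-4,11)=3, clip(3,-4,11)=3, clip(-2,-4,11)=-2 -> [-1, 1, -3, 3, 3, -2]
Stage 3 (OFFSET 4): -1+4=3, 1+4=5, -3+4=1, 3+4=7, 3+4=7, -2+4=2 -> [3, 5, 1, 7, 7, 2]
Stage 4 (ABS): |3|=3, |5|=5, |1|=1, |7|=7, |7|=7, |2|=2 -> [3, 5, 1, 7, 7, 2]
Stage 5 (OFFSET 1): 3+1=4, 5+1=6, 1+1=2, 7+1=8, 7+1=8, 2+1=3 -> [4, 6, 2, 8, 8, 3]

Answer: 4 6 2 8 8 3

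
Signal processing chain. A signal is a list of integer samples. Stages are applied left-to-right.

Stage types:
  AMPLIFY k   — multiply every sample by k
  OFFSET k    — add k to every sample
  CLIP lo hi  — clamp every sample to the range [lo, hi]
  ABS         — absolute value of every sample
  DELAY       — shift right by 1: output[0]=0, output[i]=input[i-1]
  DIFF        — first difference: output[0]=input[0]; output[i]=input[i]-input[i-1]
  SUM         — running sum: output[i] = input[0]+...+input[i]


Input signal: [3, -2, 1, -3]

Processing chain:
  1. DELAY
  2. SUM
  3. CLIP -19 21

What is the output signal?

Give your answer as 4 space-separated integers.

Input: [3, -2, 1, -3]
Stage 1 (DELAY): [0, 3, -2, 1] = [0, 3, -2, 1] -> [0, 3, -2, 1]
Stage 2 (SUM): sum[0..0]=0, sum[0..1]=3, sum[0..2]=1, sum[0..3]=2 -> [0, 3, 1, 2]
Stage 3 (CLIP -19 21): clip(0,-19,21)=0, clip(3,-19,21)=3, clip(1,-19,21)=1, clip(2,-19,21)=2 -> [0, 3, 1, 2]

Answer: 0 3 1 2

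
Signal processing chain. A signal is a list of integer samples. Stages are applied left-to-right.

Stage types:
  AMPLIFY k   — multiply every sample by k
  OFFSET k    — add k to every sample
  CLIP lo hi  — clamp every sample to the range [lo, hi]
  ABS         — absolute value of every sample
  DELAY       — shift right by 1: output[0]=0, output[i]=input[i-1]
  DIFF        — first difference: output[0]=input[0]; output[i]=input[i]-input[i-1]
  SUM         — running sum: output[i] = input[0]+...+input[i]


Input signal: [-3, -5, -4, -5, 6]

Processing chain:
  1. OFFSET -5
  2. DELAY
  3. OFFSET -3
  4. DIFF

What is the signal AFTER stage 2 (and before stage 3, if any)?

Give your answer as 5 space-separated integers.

Input: [-3, -5, -4, -5, 6]
Stage 1 (OFFSET -5): -3+-5=-8, -5+-5=-10, -4+-5=-9, -5+-5=-10, 6+-5=1 -> [-8, -10, -9, -10, 1]
Stage 2 (DELAY): [0, -8, -10, -9, -10] = [0, -8, -10, -9, -10] -> [0, -8, -10, -9, -10]

Answer: 0 -8 -10 -9 -10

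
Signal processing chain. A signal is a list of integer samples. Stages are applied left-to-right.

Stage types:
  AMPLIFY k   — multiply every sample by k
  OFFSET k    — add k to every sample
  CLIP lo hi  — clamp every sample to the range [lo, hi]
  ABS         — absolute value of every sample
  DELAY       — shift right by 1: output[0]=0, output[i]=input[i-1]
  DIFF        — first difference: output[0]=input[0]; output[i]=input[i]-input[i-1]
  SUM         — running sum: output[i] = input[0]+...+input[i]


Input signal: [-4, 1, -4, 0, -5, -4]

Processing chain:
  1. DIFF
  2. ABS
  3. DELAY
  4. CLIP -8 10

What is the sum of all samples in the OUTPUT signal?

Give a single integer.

Answer: 23

Derivation:
Input: [-4, 1, -4, 0, -5, -4]
Stage 1 (DIFF): s[0]=-4, 1--4=5, -4-1=-5, 0--4=4, -5-0=-5, -4--5=1 -> [-4, 5, -5, 4, -5, 1]
Stage 2 (ABS): |-4|=4, |5|=5, |-5|=5, |4|=4, |-5|=5, |1|=1 -> [4, 5, 5, 4, 5, 1]
Stage 3 (DELAY): [0, 4, 5, 5, 4, 5] = [0, 4, 5, 5, 4, 5] -> [0, 4, 5, 5, 4, 5]
Stage 4 (CLIP -8 10): clip(0,-8,10)=0, clip(4,-8,10)=4, clip(5,-8,10)=5, clip(5,-8,10)=5, clip(4,-8,10)=4, clip(5,-8,10)=5 -> [0, 4, 5, 5, 4, 5]
Output sum: 23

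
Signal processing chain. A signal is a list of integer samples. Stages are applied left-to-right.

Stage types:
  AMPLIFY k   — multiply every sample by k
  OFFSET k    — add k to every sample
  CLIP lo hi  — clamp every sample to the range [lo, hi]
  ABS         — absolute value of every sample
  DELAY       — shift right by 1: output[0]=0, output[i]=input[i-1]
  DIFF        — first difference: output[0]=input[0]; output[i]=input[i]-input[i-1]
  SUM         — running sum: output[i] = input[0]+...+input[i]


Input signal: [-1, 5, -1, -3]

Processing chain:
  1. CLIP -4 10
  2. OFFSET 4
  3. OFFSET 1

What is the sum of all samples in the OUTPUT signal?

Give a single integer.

Input: [-1, 5, -1, -3]
Stage 1 (CLIP -4 10): clip(-1,-4,10)=-1, clip(5,-4,10)=5, clip(-1,-4,10)=-1, clip(-3,-4,10)=-3 -> [-1, 5, -1, -3]
Stage 2 (OFFSET 4): -1+4=3, 5+4=9, -1+4=3, -3+4=1 -> [3, 9, 3, 1]
Stage 3 (OFFSET 1): 3+1=4, 9+1=10, 3+1=4, 1+1=2 -> [4, 10, 4, 2]
Output sum: 20

Answer: 20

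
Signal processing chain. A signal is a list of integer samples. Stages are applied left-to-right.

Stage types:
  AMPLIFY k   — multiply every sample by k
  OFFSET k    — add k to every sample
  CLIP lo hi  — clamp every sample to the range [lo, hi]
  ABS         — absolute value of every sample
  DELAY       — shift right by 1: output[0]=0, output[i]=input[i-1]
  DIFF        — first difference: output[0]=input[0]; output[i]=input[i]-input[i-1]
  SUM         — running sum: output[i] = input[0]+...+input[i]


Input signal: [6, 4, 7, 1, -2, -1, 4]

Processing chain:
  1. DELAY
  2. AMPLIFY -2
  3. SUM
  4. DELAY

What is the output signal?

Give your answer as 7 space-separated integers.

Answer: 0 0 -12 -20 -34 -36 -32

Derivation:
Input: [6, 4, 7, 1, -2, -1, 4]
Stage 1 (DELAY): [0, 6, 4, 7, 1, -2, -1] = [0, 6, 4, 7, 1, -2, -1] -> [0, 6, 4, 7, 1, -2, -1]
Stage 2 (AMPLIFY -2): 0*-2=0, 6*-2=-12, 4*-2=-8, 7*-2=-14, 1*-2=-2, -2*-2=4, -1*-2=2 -> [0, -12, -8, -14, -2, 4, 2]
Stage 3 (SUM): sum[0..0]=0, sum[0..1]=-12, sum[0..2]=-20, sum[0..3]=-34, sum[0..4]=-36, sum[0..5]=-32, sum[0..6]=-30 -> [0, -12, -20, -34, -36, -32, -30]
Stage 4 (DELAY): [0, 0, -12, -20, -34, -36, -32] = [0, 0, -12, -20, -34, -36, -32] -> [0, 0, -12, -20, -34, -36, -32]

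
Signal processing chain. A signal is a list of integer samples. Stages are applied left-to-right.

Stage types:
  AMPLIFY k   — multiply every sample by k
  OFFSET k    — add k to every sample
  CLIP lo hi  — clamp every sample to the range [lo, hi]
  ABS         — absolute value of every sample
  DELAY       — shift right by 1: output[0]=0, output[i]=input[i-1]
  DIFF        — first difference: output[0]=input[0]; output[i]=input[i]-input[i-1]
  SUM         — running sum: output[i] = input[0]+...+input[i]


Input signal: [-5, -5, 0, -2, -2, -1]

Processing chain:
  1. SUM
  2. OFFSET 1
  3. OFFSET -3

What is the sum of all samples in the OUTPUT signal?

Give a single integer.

Input: [-5, -5, 0, -2, -2, -1]
Stage 1 (SUM): sum[0..0]=-5, sum[0..1]=-10, sum[0..2]=-10, sum[0..3]=-12, sum[0..4]=-14, sum[0..5]=-15 -> [-5, -10, -10, -12, -14, -15]
Stage 2 (OFFSET 1): -5+1=-4, -10+1=-9, -10+1=-9, -12+1=-11, -14+1=-13, -15+1=-14 -> [-4, -9, -9, -11, -13, -14]
Stage 3 (OFFSET -3): -4+-3=-7, -9+-3=-12, -9+-3=-12, -11+-3=-14, -13+-3=-16, -14+-3=-17 -> [-7, -12, -12, -14, -16, -17]
Output sum: -78

Answer: -78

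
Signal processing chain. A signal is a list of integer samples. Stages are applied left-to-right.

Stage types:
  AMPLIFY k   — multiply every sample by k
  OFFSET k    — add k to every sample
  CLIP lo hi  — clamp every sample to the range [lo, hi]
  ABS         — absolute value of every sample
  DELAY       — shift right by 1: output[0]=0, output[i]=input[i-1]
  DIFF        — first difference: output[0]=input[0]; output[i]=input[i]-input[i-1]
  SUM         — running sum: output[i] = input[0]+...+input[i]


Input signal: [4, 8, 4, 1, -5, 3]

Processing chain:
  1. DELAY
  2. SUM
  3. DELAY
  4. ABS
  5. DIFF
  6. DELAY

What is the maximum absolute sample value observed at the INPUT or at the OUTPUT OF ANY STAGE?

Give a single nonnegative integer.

Input: [4, 8, 4, 1, -5, 3] (max |s|=8)
Stage 1 (DELAY): [0, 4, 8, 4, 1, -5] = [0, 4, 8, 4, 1, -5] -> [0, 4, 8, 4, 1, -5] (max |s|=8)
Stage 2 (SUM): sum[0..0]=0, sum[0..1]=4, sum[0..2]=12, sum[0..3]=16, sum[0..4]=17, sum[0..5]=12 -> [0, 4, 12, 16, 17, 12] (max |s|=17)
Stage 3 (DELAY): [0, 0, 4, 12, 16, 17] = [0, 0, 4, 12, 16, 17] -> [0, 0, 4, 12, 16, 17] (max |s|=17)
Stage 4 (ABS): |0|=0, |0|=0, |4|=4, |12|=12, |16|=16, |17|=17 -> [0, 0, 4, 12, 16, 17] (max |s|=17)
Stage 5 (DIFF): s[0]=0, 0-0=0, 4-0=4, 12-4=8, 16-12=4, 17-16=1 -> [0, 0, 4, 8, 4, 1] (max |s|=8)
Stage 6 (DELAY): [0, 0, 0, 4, 8, 4] = [0, 0, 0, 4, 8, 4] -> [0, 0, 0, 4, 8, 4] (max |s|=8)
Overall max amplitude: 17

Answer: 17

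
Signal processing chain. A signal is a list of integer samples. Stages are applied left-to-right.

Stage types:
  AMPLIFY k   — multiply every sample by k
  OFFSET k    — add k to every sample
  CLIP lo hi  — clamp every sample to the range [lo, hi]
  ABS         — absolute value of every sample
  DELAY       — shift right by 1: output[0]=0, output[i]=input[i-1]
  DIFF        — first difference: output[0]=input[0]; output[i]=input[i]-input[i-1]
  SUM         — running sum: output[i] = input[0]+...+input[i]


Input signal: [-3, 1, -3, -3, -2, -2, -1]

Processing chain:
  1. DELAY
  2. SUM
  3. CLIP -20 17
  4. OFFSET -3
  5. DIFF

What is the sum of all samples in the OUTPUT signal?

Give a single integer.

Answer: -15

Derivation:
Input: [-3, 1, -3, -3, -2, -2, -1]
Stage 1 (DELAY): [0, -3, 1, -3, -3, -2, -2] = [0, -3, 1, -3, -3, -2, -2] -> [0, -3, 1, -3, -3, -2, -2]
Stage 2 (SUM): sum[0..0]=0, sum[0..1]=-3, sum[0..2]=-2, sum[0..3]=-5, sum[0..4]=-8, sum[0..5]=-10, sum[0..6]=-12 -> [0, -3, -2, -5, -8, -10, -12]
Stage 3 (CLIP -20 17): clip(0,-20,17)=0, clip(-3,-20,17)=-3, clip(-2,-20,17)=-2, clip(-5,-20,17)=-5, clip(-8,-20,17)=-8, clip(-10,-20,17)=-10, clip(-12,-20,17)=-12 -> [0, -3, -2, -5, -8, -10, -12]
Stage 4 (OFFSET -3): 0+-3=-3, -3+-3=-6, -2+-3=-5, -5+-3=-8, -8+-3=-11, -10+-3=-13, -12+-3=-15 -> [-3, -6, -5, -8, -11, -13, -15]
Stage 5 (DIFF): s[0]=-3, -6--3=-3, -5--6=1, -8--5=-3, -11--8=-3, -13--11=-2, -15--13=-2 -> [-3, -3, 1, -3, -3, -2, -2]
Output sum: -15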